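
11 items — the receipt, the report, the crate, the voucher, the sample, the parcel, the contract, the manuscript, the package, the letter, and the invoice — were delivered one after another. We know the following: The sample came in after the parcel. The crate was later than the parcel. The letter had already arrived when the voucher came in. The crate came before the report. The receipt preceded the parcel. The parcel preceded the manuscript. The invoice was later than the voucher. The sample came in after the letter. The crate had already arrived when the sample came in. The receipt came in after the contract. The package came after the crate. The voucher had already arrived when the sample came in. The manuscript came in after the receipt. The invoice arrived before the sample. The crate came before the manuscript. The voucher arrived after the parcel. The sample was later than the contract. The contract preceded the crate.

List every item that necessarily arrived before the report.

Directly stated before the report: the crate.
The contract reaches the report via the contract → the crate → the report.
The parcel reaches the report via the parcel → the crate → the report.
The receipt reaches the report via the receipt → the parcel → the crate → the report.

the contract, the crate, the parcel, the receipt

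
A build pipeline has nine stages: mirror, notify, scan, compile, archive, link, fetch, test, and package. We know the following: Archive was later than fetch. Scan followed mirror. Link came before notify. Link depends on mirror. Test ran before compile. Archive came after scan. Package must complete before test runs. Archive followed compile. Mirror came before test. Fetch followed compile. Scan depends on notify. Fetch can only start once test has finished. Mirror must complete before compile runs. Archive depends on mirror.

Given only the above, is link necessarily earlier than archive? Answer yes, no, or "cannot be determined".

Chain the constraints: link → notify → scan → archive. Each link is directly stated, so link comes before archive.

yes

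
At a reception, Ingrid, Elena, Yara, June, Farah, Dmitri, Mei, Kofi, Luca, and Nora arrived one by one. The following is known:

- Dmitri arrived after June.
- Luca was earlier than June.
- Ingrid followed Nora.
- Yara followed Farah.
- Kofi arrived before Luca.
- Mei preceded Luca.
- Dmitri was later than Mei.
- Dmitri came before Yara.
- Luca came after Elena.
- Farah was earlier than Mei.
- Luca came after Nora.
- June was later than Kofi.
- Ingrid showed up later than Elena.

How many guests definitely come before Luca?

Directly stated before Luca: Elena, Kofi, Mei, and Nora.
Farah reaches Luca via Farah → Mei → Luca.
That's Elena, Farah, Kofi, Mei, and Nora — 5 in all.

5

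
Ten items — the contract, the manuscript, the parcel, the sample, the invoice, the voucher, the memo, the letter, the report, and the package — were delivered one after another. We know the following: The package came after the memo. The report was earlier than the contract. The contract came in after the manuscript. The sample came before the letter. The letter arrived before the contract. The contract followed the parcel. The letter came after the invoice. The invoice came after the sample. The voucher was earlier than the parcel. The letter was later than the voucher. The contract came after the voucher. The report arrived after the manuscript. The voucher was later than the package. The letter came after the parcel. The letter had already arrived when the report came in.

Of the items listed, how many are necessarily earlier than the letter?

6

Directly stated before the letter: the invoice, the parcel, the sample, and the voucher.
The memo reaches the letter via the memo → the package → the voucher → the letter.
The package reaches the letter via the package → the voucher → the letter.
No chain forces the report (or any of the others) ahead of the letter.
That's the invoice, the memo, the package, the parcel, the sample, and the voucher — 6 in all.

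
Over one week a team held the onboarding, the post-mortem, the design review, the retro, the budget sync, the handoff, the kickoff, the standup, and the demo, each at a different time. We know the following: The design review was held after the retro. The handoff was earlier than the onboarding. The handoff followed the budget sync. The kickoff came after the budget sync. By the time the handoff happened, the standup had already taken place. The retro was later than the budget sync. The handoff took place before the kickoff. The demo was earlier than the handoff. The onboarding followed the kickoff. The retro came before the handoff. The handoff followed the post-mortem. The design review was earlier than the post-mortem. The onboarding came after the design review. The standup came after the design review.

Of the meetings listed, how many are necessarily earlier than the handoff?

Directly stated before the handoff: the budget sync, the demo, the post-mortem, the retro, and the standup.
The design review reaches the handoff via the design review → the standup → the handoff.
No chain forces the kickoff (or any of the others) ahead of the handoff.
That's the budget sync, the demo, the design review, the post-mortem, the retro, and the standup — 6 in all.

6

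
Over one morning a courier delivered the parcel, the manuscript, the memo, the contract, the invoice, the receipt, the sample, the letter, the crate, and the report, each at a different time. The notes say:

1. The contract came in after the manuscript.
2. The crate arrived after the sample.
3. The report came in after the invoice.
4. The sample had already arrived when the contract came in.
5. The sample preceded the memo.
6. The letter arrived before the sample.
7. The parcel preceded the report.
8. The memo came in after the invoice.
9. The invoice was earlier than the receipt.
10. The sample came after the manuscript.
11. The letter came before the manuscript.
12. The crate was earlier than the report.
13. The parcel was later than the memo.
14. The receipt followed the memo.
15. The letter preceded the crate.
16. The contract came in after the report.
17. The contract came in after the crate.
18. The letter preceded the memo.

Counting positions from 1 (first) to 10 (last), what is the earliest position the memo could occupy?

5

The invoice, the letter, the manuscript, and the sample must all come before the memo — 4 forced predecessors.
Nothing else is forced ahead of the memo, so its earliest slot is position 4 + 1 = 5.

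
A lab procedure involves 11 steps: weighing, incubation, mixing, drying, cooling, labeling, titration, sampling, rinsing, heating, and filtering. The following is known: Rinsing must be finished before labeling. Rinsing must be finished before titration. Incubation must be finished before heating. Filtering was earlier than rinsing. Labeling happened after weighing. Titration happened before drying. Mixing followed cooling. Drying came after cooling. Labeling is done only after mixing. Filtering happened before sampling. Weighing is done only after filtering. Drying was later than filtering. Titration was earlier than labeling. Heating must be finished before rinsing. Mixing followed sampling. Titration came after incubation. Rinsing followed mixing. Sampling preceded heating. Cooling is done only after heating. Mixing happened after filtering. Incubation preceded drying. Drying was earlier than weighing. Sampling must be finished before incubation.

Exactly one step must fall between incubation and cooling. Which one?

Tracing the constraints gives incubation → heating → cooling, so heating sits after incubation and before cooling.
No other step is forced both after incubation and before cooling.

heating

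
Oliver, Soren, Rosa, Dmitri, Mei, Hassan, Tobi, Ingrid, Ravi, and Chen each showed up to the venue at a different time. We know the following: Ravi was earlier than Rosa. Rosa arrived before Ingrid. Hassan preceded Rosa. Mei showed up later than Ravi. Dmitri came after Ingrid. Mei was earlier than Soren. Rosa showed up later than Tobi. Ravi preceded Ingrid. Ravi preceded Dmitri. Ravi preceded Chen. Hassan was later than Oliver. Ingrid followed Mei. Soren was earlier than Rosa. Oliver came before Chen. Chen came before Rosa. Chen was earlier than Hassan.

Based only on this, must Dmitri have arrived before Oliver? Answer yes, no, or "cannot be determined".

no

Tracing the constraints gives Oliver → Chen → Rosa → Ingrid → Dmitri, so Oliver must come before Dmitri.
That means Dmitri cannot be before Oliver.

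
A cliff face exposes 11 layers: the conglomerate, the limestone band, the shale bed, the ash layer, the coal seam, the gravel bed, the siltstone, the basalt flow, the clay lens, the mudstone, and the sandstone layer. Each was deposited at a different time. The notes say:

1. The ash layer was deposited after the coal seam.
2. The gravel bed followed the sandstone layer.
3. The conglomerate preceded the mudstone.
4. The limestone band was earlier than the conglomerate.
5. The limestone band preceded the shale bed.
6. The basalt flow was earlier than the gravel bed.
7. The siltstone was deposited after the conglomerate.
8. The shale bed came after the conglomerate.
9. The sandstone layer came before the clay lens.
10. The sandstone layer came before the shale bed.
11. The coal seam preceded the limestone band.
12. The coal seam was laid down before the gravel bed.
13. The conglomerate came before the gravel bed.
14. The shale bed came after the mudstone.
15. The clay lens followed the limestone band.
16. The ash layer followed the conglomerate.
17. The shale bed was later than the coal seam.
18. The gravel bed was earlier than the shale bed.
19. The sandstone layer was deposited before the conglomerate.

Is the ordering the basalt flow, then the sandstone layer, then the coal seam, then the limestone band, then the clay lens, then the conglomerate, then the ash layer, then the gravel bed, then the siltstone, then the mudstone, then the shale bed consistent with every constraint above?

Check each stated constraint against the proposed order — e.g. the coal seam is ahead of the shale bed; the sandstone layer is ahead of the shale bed. Every pair is in the required order; nothing is violated.

yes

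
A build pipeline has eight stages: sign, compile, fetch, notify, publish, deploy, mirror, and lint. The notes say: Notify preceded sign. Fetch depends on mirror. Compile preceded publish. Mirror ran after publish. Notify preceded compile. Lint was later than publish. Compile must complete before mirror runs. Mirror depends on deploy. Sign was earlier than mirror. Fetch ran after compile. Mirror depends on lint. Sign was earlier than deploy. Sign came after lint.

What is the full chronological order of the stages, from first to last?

notify, compile, publish, lint, sign, deploy, mirror, fetch

The constraints fix every adjacent pair, so only one ordering works:
notify → compile → publish → lint → sign → deploy → mirror → fetch.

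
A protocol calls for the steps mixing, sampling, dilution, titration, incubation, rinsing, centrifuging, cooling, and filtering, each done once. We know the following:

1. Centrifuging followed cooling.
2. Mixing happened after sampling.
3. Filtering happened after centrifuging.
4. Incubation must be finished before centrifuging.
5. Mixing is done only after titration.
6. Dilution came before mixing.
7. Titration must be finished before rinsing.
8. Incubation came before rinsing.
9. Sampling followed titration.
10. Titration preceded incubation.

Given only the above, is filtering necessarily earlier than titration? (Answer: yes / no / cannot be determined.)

Tracing the constraints gives titration → incubation → centrifuging → filtering, so titration must come before filtering.
That means filtering cannot be before titration.

no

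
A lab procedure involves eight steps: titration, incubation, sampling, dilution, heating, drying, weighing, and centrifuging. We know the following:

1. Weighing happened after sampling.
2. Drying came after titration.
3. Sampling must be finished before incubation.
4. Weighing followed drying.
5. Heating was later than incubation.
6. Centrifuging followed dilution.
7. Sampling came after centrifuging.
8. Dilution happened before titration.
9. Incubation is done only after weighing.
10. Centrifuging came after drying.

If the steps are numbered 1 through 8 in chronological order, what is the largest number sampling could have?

Sampling must come before heating, incubation, and weighing — 3 steps forced after it.
Everything else can be placed before sampling in some valid order, so sampling can sit as late as position 8 − 3 = 5.

5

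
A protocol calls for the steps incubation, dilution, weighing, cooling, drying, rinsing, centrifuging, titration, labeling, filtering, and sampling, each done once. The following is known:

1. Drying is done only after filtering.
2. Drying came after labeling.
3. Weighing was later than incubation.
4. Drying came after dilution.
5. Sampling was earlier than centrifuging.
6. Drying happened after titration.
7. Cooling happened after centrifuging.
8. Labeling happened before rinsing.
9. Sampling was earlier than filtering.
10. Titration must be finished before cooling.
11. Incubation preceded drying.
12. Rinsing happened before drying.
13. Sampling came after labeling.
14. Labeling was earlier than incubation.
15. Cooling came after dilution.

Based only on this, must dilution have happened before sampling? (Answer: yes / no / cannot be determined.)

No chain of stated constraints runs from dilution to sampling, and none runs from sampling to dilution either.
So the relative order of dilution and sampling is not fixed by the given facts.

cannot be determined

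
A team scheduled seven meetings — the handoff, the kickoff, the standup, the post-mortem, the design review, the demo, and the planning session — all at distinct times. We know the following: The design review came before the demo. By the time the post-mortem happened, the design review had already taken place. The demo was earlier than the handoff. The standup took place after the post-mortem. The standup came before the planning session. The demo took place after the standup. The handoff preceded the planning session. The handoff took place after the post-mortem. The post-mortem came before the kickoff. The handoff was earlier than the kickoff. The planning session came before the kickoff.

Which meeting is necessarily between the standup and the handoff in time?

the demo

Tracing the constraints gives the standup → the demo → the handoff, so the demo sits after the standup and before the handoff.
No other meeting is forced both after the standup and before the handoff.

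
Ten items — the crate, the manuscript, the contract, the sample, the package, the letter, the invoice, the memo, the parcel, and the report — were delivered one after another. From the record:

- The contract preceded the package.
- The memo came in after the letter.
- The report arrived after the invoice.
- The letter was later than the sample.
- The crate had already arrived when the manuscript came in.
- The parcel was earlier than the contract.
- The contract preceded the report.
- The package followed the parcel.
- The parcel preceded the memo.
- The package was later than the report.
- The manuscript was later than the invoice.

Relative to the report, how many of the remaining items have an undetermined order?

5

Forced before the report: the contract, the invoice, and the parcel; forced after the report: the package.
That leaves the crate, the letter, the manuscript, the memo, and the sample with no forced order relative to the report — 5.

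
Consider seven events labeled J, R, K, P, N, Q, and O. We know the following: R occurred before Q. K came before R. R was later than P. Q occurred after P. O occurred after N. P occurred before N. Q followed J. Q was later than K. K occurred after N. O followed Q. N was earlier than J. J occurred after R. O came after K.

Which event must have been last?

O

Every other event has a chain of constraints placing it before O, so O is last.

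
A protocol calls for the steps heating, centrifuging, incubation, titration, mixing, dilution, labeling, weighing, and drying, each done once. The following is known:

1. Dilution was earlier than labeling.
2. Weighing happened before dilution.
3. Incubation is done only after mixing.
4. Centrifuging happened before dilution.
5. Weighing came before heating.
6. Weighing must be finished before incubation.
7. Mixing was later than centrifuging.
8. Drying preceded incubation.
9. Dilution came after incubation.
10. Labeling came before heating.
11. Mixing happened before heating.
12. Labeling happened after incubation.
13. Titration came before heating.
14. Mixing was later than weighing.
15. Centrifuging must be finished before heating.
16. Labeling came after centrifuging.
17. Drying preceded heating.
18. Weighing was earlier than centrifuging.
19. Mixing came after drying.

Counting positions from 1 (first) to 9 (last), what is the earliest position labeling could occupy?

Centrifuging, dilution, drying, incubation, mixing, and weighing must all come before labeling — 6 forced predecessors.
Nothing else is forced ahead of labeling, so its earliest slot is position 6 + 1 = 7.

7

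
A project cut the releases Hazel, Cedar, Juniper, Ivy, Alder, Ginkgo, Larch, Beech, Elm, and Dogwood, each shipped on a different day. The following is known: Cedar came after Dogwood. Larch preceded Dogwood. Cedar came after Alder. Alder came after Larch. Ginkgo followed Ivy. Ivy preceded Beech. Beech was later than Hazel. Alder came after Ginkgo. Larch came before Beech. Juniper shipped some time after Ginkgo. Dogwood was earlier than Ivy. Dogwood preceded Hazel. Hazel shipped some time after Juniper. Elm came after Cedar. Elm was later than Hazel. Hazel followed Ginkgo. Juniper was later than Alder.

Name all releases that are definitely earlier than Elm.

Directly stated before Elm: Cedar and Hazel.
Alder reaches Elm via Alder → Cedar → Elm.
Dogwood reaches Elm via Dogwood → Cedar → Elm.
Ginkgo reaches Elm via Ginkgo → Hazel → Elm.
Likewise Ivy, Juniper, and Larch each reach Elm by chaining the stated constraints.
No chain forces Beech ahead of Elm.

Alder, Cedar, Dogwood, Ginkgo, Hazel, Ivy, Juniper, Larch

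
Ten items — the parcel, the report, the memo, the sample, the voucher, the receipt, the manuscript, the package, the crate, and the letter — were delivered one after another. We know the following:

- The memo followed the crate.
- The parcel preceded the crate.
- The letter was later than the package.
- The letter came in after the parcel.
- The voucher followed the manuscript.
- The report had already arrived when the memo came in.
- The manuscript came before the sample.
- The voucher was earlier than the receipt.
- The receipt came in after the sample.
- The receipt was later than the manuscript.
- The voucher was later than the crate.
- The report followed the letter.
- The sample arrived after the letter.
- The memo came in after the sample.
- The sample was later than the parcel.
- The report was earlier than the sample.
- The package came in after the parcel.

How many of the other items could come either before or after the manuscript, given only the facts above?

Forced after the manuscript: the memo, the receipt, the sample, and the voucher.
That leaves the crate, the letter, the package, the parcel, and the report with no forced order relative to the manuscript — 5.

5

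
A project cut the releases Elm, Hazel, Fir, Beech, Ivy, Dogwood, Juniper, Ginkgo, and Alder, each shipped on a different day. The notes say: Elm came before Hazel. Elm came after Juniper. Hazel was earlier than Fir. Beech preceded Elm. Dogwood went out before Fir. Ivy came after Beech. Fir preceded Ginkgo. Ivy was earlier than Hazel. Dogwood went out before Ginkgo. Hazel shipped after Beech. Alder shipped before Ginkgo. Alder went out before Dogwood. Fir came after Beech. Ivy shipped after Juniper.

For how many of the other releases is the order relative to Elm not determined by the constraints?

3

Forced before Elm: Beech and Juniper; forced after Elm: Fir, Ginkgo, and Hazel.
That leaves Alder, Dogwood, and Ivy with no forced order relative to Elm — 3.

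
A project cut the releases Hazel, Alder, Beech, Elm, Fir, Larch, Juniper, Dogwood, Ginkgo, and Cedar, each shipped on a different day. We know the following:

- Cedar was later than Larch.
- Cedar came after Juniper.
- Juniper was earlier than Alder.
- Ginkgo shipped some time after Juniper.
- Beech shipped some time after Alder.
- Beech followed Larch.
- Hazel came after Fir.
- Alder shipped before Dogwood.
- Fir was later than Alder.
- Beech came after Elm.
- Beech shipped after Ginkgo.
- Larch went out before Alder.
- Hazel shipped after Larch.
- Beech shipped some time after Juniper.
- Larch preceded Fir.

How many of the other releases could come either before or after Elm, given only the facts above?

8

Forced after Elm: Beech.
That leaves Alder, Cedar, Dogwood, Fir, Ginkgo, Hazel, Juniper, and Larch with no forced order relative to Elm — 8.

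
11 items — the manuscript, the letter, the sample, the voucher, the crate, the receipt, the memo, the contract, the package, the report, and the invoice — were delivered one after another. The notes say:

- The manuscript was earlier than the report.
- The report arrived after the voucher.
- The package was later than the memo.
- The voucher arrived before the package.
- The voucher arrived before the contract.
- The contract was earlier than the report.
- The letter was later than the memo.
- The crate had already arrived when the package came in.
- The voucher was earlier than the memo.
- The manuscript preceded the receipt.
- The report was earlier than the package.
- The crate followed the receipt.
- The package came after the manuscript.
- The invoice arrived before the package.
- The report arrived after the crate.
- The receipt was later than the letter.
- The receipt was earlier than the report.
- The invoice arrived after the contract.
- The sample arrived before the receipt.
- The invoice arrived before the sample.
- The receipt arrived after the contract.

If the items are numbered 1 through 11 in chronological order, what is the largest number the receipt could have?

The receipt must come before the crate, the package, and the report — 3 items forced after it.
Everything else can be placed before the receipt in some valid order, so the receipt can sit as late as position 11 − 3 = 8.

8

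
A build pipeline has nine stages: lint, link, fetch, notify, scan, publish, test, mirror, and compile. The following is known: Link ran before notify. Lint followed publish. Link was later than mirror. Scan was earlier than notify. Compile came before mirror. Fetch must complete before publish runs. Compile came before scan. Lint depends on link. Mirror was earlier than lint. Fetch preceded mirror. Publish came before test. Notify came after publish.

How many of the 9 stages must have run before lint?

5

Directly stated before lint: link, mirror, and publish.
Compile reaches lint via compile → mirror → lint.
Fetch reaches lint via fetch → mirror → lint.
No chain forces scan (or any of the others) ahead of lint.
That's compile, fetch, link, mirror, and publish — 5 in all.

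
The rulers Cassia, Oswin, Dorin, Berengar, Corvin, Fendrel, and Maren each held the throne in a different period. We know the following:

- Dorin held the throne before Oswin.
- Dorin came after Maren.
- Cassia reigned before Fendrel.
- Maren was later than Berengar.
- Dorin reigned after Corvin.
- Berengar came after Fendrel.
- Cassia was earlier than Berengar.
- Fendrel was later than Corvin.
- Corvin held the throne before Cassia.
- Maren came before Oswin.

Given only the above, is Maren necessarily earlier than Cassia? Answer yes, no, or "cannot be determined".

Tracing the constraints gives Cassia → Berengar → Maren, so Cassia must come before Maren.
That means Maren cannot be before Cassia.

no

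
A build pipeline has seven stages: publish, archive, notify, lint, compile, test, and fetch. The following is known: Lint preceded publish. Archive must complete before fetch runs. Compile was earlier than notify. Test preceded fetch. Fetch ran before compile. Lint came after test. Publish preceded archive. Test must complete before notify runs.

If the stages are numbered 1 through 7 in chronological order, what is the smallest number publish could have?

3

Lint and test must both come before publish — 2 forced predecessors.
Nothing else is forced ahead of publish, so its earliest slot is position 2 + 1 = 3.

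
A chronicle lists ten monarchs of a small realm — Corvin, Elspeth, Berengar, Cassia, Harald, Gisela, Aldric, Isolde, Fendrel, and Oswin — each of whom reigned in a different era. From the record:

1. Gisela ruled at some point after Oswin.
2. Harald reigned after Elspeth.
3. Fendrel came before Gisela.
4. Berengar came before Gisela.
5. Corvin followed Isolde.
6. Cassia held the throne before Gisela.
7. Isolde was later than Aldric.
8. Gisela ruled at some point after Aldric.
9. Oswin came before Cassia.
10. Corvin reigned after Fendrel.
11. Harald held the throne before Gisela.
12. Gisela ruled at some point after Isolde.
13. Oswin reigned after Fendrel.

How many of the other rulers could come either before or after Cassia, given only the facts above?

Forced before Cassia: Fendrel and Oswin; forced after Cassia: Gisela.
That leaves Aldric, Berengar, Corvin, Elspeth, Harald, and Isolde with no forced order relative to Cassia — 6.

6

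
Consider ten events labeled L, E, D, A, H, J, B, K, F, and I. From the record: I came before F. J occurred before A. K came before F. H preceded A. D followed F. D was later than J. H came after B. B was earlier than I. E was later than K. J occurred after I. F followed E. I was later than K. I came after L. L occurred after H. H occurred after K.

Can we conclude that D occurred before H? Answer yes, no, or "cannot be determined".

no

Tracing the constraints gives H → L → I → F → D, so H must come before D.
That means D cannot be before H.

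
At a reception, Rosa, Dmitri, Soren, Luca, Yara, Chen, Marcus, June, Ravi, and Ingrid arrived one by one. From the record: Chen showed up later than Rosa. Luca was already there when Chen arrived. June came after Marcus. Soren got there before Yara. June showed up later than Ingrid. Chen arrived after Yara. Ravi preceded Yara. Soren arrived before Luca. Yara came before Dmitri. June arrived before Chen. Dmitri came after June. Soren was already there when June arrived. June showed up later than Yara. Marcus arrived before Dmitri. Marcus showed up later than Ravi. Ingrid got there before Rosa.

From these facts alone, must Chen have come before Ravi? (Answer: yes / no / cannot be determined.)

Tracing the constraints gives Ravi → Yara → Chen, so Ravi must come before Chen.
That means Chen cannot be before Ravi.

no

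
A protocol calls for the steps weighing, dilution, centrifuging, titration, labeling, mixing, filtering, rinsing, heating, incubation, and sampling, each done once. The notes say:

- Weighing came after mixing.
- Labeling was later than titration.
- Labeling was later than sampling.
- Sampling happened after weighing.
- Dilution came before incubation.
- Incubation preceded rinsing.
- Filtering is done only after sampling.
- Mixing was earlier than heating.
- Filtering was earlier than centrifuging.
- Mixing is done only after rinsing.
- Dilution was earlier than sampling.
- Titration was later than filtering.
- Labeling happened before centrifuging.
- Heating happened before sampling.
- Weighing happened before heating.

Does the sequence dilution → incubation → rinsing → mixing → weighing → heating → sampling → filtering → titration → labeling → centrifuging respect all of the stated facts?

Check each stated constraint against the proposed order — e.g. filtering is ahead of centrifuging; dilution is ahead of sampling. Every pair is in the required order; nothing is violated.

yes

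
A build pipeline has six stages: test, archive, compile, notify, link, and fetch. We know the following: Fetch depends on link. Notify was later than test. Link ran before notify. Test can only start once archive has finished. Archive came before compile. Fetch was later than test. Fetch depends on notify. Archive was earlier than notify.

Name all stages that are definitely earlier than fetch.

archive, link, notify, test

Directly stated before fetch: link, notify, and test.
Archive reaches fetch via archive → notify → fetch.
No chain forces compile ahead of fetch.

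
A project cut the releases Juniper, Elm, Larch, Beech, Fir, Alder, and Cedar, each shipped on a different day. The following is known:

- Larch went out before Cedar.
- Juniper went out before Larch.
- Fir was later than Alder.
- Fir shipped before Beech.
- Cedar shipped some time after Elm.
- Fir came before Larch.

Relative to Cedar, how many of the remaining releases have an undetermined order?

Forced before Cedar: Alder, Elm, Fir, Juniper, and Larch.
That leaves Beech with no forced order relative to Cedar — 1.

1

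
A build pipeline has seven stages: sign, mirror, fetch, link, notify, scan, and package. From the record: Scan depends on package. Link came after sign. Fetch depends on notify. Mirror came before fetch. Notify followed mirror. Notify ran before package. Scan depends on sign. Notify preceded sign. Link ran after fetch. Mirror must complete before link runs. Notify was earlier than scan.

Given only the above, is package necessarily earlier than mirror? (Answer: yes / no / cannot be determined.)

no

Tracing the constraints gives mirror → notify → package, so mirror must come before package.
That means package cannot be before mirror.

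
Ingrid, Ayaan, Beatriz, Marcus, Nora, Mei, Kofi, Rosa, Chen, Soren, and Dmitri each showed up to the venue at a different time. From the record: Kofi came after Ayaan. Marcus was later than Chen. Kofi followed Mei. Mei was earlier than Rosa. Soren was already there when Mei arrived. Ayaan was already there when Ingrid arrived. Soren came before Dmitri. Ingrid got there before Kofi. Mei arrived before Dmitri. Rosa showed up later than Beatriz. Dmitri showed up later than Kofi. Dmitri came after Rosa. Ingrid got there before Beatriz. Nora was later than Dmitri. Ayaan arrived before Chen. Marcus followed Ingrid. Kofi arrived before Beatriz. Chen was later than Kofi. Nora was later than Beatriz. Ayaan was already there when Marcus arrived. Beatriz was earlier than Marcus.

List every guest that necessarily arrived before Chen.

Directly stated before Chen: Ayaan and Kofi.
Ingrid reaches Chen via Ingrid → Kofi → Chen.
Mei reaches Chen via Mei → Kofi → Chen.
Soren reaches Chen via Soren → Mei → Kofi → Chen.
No chain forces Rosa (or any of the others) ahead of Chen.

Ayaan, Ingrid, Kofi, Mei, Soren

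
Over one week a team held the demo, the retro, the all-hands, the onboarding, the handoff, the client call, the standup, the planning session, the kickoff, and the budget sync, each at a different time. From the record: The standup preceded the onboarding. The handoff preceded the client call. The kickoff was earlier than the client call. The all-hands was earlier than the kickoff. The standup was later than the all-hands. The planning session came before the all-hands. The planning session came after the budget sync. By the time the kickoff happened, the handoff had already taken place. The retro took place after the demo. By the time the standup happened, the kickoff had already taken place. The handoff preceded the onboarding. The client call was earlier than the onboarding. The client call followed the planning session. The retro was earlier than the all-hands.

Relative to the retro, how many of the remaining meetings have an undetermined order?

3

Forced before the retro: the demo; forced after the retro: the all-hands, the client call, the kickoff, the onboarding, and the standup.
That leaves the budget sync, the handoff, and the planning session with no forced order relative to the retro — 3.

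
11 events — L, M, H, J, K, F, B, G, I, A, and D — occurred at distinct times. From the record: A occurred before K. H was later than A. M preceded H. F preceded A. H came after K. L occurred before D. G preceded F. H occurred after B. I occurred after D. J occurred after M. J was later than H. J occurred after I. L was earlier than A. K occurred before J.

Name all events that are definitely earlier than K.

A, F, G, L

Directly stated before K: A.
F reaches K via F → A → K.
G reaches K via G → F → A → K.
L reaches K via L → A → K.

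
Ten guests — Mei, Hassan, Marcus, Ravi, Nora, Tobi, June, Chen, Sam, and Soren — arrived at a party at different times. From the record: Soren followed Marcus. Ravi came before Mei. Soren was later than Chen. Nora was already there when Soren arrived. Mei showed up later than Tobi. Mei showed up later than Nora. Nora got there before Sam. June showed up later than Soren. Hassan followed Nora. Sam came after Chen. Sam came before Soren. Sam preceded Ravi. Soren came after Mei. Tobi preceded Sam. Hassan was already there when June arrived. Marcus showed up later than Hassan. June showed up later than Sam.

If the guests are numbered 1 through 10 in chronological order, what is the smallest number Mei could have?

6

Chen, Nora, Ravi, Sam, and Tobi must all come before Mei — 5 forced predecessors.
Nothing else is forced ahead of Mei, so their earliest slot is position 5 + 1 = 6.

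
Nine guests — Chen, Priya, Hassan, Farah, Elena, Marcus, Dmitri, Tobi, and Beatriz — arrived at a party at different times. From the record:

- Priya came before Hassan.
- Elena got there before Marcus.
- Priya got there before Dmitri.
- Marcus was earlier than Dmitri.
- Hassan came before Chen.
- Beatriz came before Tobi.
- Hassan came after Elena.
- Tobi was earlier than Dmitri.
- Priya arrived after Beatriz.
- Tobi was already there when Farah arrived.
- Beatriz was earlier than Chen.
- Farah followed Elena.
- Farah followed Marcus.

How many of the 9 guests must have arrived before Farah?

4

Directly stated before Farah: Elena, Marcus, and Tobi.
Beatriz reaches Farah via Beatriz → Tobi → Farah.
That's Beatriz, Elena, Marcus, and Tobi — 4 in all.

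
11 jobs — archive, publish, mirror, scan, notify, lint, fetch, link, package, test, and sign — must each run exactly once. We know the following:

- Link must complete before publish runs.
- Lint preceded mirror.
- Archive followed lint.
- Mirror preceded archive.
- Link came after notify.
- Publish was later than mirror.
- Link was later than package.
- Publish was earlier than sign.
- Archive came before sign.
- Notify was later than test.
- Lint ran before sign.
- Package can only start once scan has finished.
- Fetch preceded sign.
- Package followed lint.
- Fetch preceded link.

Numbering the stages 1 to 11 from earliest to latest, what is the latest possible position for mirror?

Mirror must come before archive, publish, and sign — 3 stages forced after it.
Everything else can be placed before mirror in some valid order, so mirror can sit as late as position 11 − 3 = 8.

8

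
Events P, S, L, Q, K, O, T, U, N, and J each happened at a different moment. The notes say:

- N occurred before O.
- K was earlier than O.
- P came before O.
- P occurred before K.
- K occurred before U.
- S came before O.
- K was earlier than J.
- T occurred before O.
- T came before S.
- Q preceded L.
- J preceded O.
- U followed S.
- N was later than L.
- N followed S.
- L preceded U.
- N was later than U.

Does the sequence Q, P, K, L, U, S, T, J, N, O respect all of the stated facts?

The constraints require S before U, but in the proposed sequence U appears ahead of S. That one violation is enough.

no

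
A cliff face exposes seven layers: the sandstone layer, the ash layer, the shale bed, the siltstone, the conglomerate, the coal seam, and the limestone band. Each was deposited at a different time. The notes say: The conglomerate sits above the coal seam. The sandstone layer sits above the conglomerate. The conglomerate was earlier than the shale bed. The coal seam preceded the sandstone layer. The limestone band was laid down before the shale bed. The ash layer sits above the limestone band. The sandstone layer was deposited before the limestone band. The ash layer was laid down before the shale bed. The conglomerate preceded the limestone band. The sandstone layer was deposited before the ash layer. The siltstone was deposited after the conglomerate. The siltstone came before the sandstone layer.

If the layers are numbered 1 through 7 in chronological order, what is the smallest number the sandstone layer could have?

The coal seam, the conglomerate, and the siltstone must all come before the sandstone layer — 3 forced predecessors.
Nothing else is forced ahead of the sandstone layer, so its earliest slot is position 3 + 1 = 4.

4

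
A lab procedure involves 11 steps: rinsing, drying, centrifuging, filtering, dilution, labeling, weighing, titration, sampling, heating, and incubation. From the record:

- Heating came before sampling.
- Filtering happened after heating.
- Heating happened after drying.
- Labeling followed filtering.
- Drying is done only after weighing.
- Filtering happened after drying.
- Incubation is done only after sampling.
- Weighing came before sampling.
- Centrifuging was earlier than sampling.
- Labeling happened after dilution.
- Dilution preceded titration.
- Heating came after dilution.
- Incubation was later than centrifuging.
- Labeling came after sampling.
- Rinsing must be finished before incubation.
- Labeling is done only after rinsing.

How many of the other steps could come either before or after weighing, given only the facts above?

Forced after weighing: drying, filtering, heating, incubation, labeling, and sampling.
That leaves centrifuging, dilution, rinsing, and titration with no forced order relative to weighing — 4.

4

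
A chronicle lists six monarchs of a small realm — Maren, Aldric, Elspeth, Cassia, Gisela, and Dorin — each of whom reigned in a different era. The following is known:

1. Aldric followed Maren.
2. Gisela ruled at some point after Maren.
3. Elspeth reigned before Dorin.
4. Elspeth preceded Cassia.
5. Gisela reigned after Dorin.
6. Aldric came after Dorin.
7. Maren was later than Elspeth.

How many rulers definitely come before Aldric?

3

Directly stated before Aldric: Dorin and Maren.
Elspeth reaches Aldric via Elspeth → Maren → Aldric.
No chain forces Gisela (or any of the others) ahead of Aldric.
That's Dorin, Elspeth, and Maren — 3 in all.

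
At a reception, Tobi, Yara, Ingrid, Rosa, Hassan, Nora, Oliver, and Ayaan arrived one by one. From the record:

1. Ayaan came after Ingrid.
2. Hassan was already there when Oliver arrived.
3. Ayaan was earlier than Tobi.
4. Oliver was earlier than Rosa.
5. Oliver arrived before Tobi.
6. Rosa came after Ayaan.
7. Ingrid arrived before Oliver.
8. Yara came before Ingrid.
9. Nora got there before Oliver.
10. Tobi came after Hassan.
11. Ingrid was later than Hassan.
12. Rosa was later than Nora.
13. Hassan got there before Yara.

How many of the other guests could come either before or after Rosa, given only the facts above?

Forced before Rosa: Ayaan, Hassan, Ingrid, Nora, Oliver, and Yara.
That leaves Tobi with no forced order relative to Rosa — 1.

1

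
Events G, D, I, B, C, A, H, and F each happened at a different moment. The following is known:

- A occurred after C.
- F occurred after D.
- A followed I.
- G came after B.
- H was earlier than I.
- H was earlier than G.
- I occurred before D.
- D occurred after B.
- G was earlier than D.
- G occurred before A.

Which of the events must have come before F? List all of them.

Directly stated before F: D.
B reaches F via B → D → F.
G reaches F via G → D → F.
H reaches F via H → G → D → F.
Likewise I reaches F by chaining the stated constraints.
No chain forces C (or any of the others) ahead of F.

B, D, G, H, I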